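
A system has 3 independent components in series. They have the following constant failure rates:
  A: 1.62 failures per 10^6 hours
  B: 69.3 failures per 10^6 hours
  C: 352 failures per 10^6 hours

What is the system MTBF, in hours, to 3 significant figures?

Series of exponential components: λ_sys = Σ λ_i
λ_sys = 0.00000162 + 0.0000693 + 0.000352 = 4.2292e-04 /h
MTBF = 1 / λ_sys = 2360 h

2360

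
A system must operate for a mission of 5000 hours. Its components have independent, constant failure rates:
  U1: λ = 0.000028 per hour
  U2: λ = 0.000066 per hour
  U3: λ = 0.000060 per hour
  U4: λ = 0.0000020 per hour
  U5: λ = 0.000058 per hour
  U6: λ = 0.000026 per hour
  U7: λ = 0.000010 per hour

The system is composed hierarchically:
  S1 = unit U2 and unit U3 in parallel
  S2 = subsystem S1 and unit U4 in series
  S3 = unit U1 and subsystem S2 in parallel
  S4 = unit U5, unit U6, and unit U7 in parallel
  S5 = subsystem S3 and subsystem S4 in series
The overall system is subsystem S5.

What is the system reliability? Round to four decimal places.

R(U1) = exp(−0.000028 × 5000) = 0.869358
R(U2) = exp(−0.000066 × 5000) = 0.718924
R(U3) = exp(−0.000060 × 5000) = 0.740818
R(U4) = exp(−0.0000020 × 5000) = 0.990050
R(U5) = exp(−0.000058 × 5000) = 0.748264
R(U6) = exp(−0.000026 × 5000) = 0.878095
R(U7) = exp(−0.000010 × 5000) = 0.951229
Parallel (U2 and U3): 1 − (1 − 0.718924)(1 − 0.740818) = 0.927150
Series ([0.927150] and U4): 0.927150 × 0.990050 = 0.917925
Parallel (U1 and [0.917925]): 1 − (1 − 0.869358)(1 − 0.917925) = 0.989278
Parallel (U5, U6, and U7): 1 − (1 − 0.748264)(1 − 0.878095)(1 − 0.951229) = 0.998503
Series ([0.989278] and [0.998503]): 0.989278 × 0.998503 = 0.9878

0.9878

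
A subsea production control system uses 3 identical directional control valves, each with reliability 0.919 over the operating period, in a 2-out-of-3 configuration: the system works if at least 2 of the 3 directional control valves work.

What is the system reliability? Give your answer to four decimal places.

0.9814

R = Σ_{i=2}^{3} C(3,i) p^i (1−p)^{3−i} with p = 0.919
C(3,2)·0.919^2·0.081^1 = 0.205228
C(3,3)·0.919^3·0.081^0 = 0.776152
Sum = 0.9814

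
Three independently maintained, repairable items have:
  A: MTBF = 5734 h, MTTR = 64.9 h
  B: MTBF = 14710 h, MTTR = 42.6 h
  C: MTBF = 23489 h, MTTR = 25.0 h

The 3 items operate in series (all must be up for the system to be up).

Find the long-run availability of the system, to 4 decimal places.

0.9849

A(A) = MTBF/(MTBF+MTTR) = 5734/(5734+64.9) = 0.988808
A(B) = MTBF/(MTBF+MTTR) = 14710/(14710+42.6) = 0.997112
A(C) = MTBF/(MTBF+MTTR) = 23489/(23489+25.0) = 0.998937
Series availability: 0.988808 × 0.997112 × 0.998937 = 0.9849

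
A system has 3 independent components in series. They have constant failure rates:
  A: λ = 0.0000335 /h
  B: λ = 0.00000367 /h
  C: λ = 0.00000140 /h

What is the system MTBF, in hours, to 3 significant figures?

Series of exponential components: λ_sys = Σ λ_i
λ_sys = 0.0000335 + 0.00000367 + 0.00000140 = 3.8570e-05 /h
MTBF = 1 / λ_sys = 25900 h

25900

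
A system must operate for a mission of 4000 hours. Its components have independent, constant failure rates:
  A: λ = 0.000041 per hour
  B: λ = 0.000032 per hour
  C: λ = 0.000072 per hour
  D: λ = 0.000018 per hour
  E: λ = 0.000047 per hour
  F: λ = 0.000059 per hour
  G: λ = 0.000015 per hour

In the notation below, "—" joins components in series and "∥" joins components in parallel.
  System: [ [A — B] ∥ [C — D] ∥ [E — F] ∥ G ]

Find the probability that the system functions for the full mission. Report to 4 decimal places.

R(A) = exp(−0.000041 × 4000) = 0.848742
R(B) = exp(−0.000032 × 4000) = 0.879853
R(C) = exp(−0.000072 × 4000) = 0.749762
R(D) = exp(−0.000018 × 4000) = 0.930531
R(E) = exp(−0.000047 × 4000) = 0.828615
R(F) = exp(−0.000059 × 4000) = 0.789781
R(G) = exp(−0.000015 × 4000) = 0.941765
Series (A and B): 0.848742 × 0.879853 = 0.746768
Series (C and D): 0.749762 × 0.930531 = 0.697677
Series (E and F): 0.828615 × 0.789781 = 0.654424
Parallel ([0.746768], [0.697677], [0.654424], and G): 1 − (1 − 0.746768)(1 − 0.697677)(1 − 0.654424)(1 − 0.941765) = 0.9985

0.9985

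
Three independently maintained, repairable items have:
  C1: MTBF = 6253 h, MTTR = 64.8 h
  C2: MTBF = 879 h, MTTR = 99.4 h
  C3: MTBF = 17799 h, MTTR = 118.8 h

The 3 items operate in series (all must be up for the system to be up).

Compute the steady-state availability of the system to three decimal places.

0.883

A(C1) = MTBF/(MTBF+MTTR) = 6253/(6253+64.8) = 0.989743
A(C2) = MTBF/(MTBF+MTTR) = 879/(879+99.4) = 0.898406
A(C3) = MTBF/(MTBF+MTTR) = 17799/(17799+118.8) = 0.993370
Series availability: 0.989743 × 0.898406 × 0.993370 = 0.883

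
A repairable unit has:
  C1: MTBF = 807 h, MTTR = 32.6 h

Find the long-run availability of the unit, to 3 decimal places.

0.961

A(C1) = MTBF/(MTBF+MTTR) = 807/(807+32.6) = 0.961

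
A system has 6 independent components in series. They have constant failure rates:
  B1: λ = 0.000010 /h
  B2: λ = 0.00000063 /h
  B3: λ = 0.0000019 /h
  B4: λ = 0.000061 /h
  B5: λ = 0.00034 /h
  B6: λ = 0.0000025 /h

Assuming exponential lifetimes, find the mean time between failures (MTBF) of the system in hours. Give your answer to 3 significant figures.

2400

Series of exponential components: λ_sys = Σ λ_i
λ_sys = 0.000010 + 0.00000063 + 0.0000019 + 0.000061 + 0.00034 + 0.0000025 = 4.1603e-04 /h
MTBF = 1 / λ_sys = 2400 h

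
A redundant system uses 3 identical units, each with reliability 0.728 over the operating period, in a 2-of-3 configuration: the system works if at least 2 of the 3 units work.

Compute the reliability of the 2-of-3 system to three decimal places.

R = Σ_{i=2}^{3} C(3,i) p^i (1−p)^{3−i} with p = 0.728
C(3,2)·0.728^2·0.272^1 = 0.43247
C(3,3)·0.728^3·0.272^0 = 0.38583
Sum = 0.818

0.818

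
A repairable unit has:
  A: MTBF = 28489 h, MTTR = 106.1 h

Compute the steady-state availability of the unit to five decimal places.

0.99629

A(A) = MTBF/(MTBF+MTTR) = 28489/(28489+106.1) = 0.99629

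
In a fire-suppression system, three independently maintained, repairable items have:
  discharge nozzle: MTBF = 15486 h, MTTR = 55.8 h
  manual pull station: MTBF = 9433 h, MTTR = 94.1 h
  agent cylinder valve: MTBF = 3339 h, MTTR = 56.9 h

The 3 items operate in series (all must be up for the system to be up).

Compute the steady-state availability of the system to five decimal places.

0.97004

A(discharge nozzle) = MTBF/(MTBF+MTTR) = 15486/(15486+55.8) = 0.996410
A(manual pull station) = MTBF/(MTBF+MTTR) = 9433/(9433+94.1) = 0.990123
A(agent cylinder valve) = MTBF/(MTBF+MTTR) = 3339/(3339+56.9) = 0.983245
Series availability: 0.996410 × 0.990123 × 0.983245 = 0.97004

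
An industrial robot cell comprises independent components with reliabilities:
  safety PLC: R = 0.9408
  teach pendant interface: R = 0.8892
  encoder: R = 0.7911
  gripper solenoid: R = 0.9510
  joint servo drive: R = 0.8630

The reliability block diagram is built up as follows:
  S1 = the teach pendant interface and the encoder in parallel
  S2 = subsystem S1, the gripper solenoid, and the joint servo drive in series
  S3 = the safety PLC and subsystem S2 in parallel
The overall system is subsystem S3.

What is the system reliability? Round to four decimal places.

Parallel (teach pendant interface and encoder): 1 − (1 − 0.889200)(1 − 0.791100) = 0.976854
Series ([0.976854], gripper solenoid, and joint servo drive): 0.976854 × 0.951000 × 0.863000 = 0.801717
Parallel (safety PLC and [0.801717]): 1 − (1 − 0.940800)(1 − 0.801717) = 0.9883

0.9883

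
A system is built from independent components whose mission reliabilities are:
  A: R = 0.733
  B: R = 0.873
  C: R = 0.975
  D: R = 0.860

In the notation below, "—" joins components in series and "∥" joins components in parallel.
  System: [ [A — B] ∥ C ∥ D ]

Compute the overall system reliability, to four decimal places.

0.9987

Series (A and B): 0.733000 × 0.873000 = 0.639909
Parallel ([0.639909], C, and D): 1 − (1 − 0.639909)(1 − 0.975000)(1 − 0.860000) = 0.9987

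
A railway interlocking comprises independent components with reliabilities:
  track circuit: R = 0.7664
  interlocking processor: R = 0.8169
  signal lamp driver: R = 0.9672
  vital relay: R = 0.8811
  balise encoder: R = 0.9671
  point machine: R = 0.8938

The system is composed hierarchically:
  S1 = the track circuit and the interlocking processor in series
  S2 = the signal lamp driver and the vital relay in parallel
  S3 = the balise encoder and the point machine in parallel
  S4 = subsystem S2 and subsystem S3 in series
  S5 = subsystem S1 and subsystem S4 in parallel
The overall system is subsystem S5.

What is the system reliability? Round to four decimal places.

Series (track circuit and interlocking processor): 0.766400 × 0.816900 = 0.626072
Parallel (signal lamp driver and vital relay): 1 − (1 − 0.967200)(1 − 0.881100) = 0.996100
Parallel (balise encoder and point machine): 1 − (1 − 0.967100)(1 − 0.893800) = 0.996506
Series ([0.996100] and [0.996506]): 0.996100 × 0.996506 = 0.992620
Parallel ([0.626072] and [0.992620]): 1 − (1 − 0.626072)(1 − 0.992620) = 0.9972

0.9972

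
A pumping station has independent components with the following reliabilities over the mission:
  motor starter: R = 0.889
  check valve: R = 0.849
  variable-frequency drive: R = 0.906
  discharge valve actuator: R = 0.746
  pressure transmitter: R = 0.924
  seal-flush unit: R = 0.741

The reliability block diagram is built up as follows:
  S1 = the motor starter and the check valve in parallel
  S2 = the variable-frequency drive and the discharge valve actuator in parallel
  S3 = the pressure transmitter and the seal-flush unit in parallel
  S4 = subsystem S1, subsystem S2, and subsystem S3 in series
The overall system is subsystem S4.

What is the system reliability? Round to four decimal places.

Parallel (motor starter and check valve): 1 − (1 − 0.889000)(1 − 0.849000) = 0.983239
Parallel (variable-frequency drive and discharge valve actuator): 1 − (1 − 0.906000)(1 − 0.746000) = 0.976124
Parallel (pressure transmitter and seal-flush unit): 1 − (1 − 0.924000)(1 − 0.741000) = 0.980316
Series ([0.983239], [0.976124], and [0.980316]): 0.983239 × 0.976124 × 0.980316 = 0.9409

0.9409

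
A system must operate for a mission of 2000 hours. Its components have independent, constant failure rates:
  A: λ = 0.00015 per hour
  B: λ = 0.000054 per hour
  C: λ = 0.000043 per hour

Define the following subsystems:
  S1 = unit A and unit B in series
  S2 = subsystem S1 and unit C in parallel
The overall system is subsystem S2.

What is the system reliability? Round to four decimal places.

R(A) = exp(−0.00015 × 2000) = 0.740818
R(B) = exp(−0.000054 × 2000) = 0.897628
R(C) = exp(−0.000043 × 2000) = 0.917594
Series (A and B): 0.740818 × 0.897628 = 0.664979
Parallel ([0.664979] and C): 1 − (1 − 0.664979)(1 − 0.917594) = 0.9724

0.9724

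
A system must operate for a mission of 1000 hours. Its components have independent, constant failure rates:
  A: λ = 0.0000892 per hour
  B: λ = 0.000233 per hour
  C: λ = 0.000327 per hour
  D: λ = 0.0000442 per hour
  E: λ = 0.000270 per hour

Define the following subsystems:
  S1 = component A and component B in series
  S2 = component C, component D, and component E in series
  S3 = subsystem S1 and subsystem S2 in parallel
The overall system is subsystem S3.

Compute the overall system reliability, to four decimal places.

R(A) = exp(−0.0000892 × 1000) = 0.914663
R(B) = exp(−0.000233 × 1000) = 0.792154
R(C) = exp(−0.000327 × 1000) = 0.721084
R(D) = exp(−0.0000442 × 1000) = 0.956763
R(E) = exp(−0.000270 × 1000) = 0.763379
Series (A and B): 0.914663 × 0.792154 = 0.724554
Series (C, D, and E): 0.721084 × 0.956763 × 0.763379 = 0.526660
Parallel ([0.724554] and [0.526660]): 1 − (1 − 0.724554)(1 − 0.526660) = 0.8696

0.8696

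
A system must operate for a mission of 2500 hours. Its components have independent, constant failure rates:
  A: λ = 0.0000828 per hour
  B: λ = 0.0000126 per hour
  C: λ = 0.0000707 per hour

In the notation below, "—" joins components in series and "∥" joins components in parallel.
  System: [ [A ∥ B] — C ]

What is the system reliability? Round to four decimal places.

R(A) = exp(−0.0000828 × 2500) = 0.813020
R(B) = exp(−0.0000126 × 2500) = 0.968991
R(C) = exp(−0.0000707 × 2500) = 0.837989
Parallel (A and B): 1 − (1 − 0.813020)(1 − 0.968991) = 0.994202
Series ([0.994202] and C): 0.994202 × 0.837989 = 0.8331

0.8331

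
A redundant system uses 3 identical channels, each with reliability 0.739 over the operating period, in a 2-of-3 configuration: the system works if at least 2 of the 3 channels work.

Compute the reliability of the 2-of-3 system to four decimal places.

R = Σ_{i=2}^{3} C(3,i) p^i (1−p)^{3−i} with p = 0.739
C(3,2)·0.739^2·0.261^1 = 0.427613
C(3,3)·0.739^3·0.261^0 = 0.403583
Sum = 0.8312

0.8312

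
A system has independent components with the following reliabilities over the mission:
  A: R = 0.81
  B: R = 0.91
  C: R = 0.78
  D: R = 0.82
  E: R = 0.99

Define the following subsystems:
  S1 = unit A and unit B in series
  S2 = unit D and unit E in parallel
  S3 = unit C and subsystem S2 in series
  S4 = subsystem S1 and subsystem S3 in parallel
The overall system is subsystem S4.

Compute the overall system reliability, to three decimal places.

0.942

Series (A and B): 0.81000 × 0.91000 = 0.73710
Parallel (D and E): 1 − (1 − 0.82000)(1 − 0.99000) = 0.99820
Series (C and [0.99820]): 0.78000 × 0.99820 = 0.77860
Parallel ([0.73710] and [0.77860]): 1 − (1 − 0.73710)(1 − 0.77860) = 0.942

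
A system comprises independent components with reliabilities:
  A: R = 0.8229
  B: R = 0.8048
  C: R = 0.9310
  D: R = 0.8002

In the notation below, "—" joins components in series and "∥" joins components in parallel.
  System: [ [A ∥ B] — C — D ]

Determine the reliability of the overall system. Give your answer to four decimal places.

Parallel (A and B): 1 − (1 − 0.822900)(1 − 0.804800) = 0.965430
Series ([0.965430], C, and D): 0.965430 × 0.931000 × 0.800200 = 0.7192

0.7192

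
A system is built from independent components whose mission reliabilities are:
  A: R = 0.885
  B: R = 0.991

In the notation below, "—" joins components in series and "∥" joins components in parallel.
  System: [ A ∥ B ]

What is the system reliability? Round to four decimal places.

0.9990

Parallel (A and B): 1 − (1 − 0.885000)(1 − 0.991000) = 0.9990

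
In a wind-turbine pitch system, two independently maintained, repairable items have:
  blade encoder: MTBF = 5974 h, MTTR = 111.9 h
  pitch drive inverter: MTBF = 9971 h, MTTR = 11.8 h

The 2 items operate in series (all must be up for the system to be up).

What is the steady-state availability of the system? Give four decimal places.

A(blade encoder) = MTBF/(MTBF+MTTR) = 5974/(5974+111.9) = 0.981613
A(pitch drive inverter) = MTBF/(MTBF+MTTR) = 9971/(9971+11.8) = 0.998818
Series availability: 0.981613 × 0.998818 = 0.9805

0.9805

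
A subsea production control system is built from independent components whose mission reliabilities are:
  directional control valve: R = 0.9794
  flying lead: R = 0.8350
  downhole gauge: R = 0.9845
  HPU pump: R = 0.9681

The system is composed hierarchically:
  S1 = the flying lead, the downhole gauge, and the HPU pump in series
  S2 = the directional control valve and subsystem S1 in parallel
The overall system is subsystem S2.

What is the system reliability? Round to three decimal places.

0.996

Series (flying lead, downhole gauge, and HPU pump): 0.83500 × 0.98450 × 0.96810 = 0.79583
Parallel (directional control valve and [0.79583]): 1 − (1 − 0.97940)(1 − 0.79583) = 0.996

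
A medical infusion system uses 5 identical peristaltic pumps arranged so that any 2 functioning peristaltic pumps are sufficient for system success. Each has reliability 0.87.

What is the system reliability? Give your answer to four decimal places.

R = Σ_{i=2}^{5} C(5,i) p^i (1−p)^{5−i} with p = 0.87
C(5,2)·0.87^2·0.13^3 = 0.016629
C(5,3)·0.87^3·0.13^2 = 0.111287
C(5,4)·0.87^4·0.13^1 = 0.372383
C(5,5)·0.87^5·0.13^0 = 0.498421
Sum = 0.9987

0.9987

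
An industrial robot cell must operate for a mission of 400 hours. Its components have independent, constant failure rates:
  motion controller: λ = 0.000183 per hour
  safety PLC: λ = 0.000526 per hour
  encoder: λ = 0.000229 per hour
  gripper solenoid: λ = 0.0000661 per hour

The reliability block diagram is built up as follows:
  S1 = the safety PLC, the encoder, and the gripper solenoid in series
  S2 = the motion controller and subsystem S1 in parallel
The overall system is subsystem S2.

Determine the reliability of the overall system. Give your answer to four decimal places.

R(motion controller) = exp(−0.000183 × 400) = 0.929415
R(safety PLC) = exp(−0.000526 × 400) = 0.810260
R(encoder) = exp(−0.000229 × 400) = 0.912470
R(gripper solenoid) = exp(−0.0000661 × 400) = 0.973906
Series (safety PLC, encoder, and gripper solenoid): 0.810260 × 0.912470 × 0.973906 = 0.720046
Parallel (motion controller and [0.720046]): 1 − (1 − 0.929415)(1 − 0.720046) = 0.9802

0.9802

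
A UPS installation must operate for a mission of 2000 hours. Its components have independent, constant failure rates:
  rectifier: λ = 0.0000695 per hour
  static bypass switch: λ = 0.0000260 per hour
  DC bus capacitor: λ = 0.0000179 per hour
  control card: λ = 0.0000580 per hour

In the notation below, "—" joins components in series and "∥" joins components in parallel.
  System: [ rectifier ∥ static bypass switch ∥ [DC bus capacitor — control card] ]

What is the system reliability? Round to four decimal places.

R(rectifier) = exp(−0.0000695 × 2000) = 0.870228
R(static bypass switch) = exp(−0.0000260 × 2000) = 0.949329
R(DC bus capacitor) = exp(−0.0000179 × 2000) = 0.964833
R(control card) = exp(−0.0000580 × 2000) = 0.890475
Series (DC bus capacitor and control card): 0.964833 × 0.890475 = 0.859160
Parallel (rectifier, static bypass switch, and [0.859160]): 1 − (1 − 0.870228)(1 − 0.949329)(1 − 0.859160) = 0.9991

0.9991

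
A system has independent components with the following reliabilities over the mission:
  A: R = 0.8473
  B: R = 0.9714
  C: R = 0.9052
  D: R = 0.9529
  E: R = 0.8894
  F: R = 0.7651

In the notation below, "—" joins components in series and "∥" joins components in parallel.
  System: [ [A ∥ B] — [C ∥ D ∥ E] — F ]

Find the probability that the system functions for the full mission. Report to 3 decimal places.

Parallel (A and B): 1 − (1 − 0.84730)(1 − 0.97140) = 0.99563
Parallel (C, D, and E): 1 − (1 − 0.90520)(1 − 0.95290)(1 − 0.88940) = 0.99951
Series ([0.99563], [0.99951], and F): 0.99563 × 0.99951 × 0.76510 = 0.761

0.761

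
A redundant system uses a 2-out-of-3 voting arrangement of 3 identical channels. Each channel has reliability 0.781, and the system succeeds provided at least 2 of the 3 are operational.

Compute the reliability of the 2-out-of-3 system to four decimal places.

0.8771

R = Σ_{i=2}^{3} C(3,i) p^i (1−p)^{3−i} with p = 0.781
C(3,2)·0.781^2·0.219^1 = 0.400744
C(3,3)·0.781^3·0.219^0 = 0.476380
Sum = 0.8771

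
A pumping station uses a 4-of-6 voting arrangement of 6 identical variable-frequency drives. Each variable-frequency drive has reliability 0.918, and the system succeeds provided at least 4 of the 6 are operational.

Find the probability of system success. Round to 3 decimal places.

0.991

R = Σ_{i=4}^{6} C(6,i) p^i (1−p)^{6−i} with p = 0.918
C(6,4)·0.918^4·0.082^2 = 0.07163
C(6,5)·0.918^5·0.082^1 = 0.32076
C(6,6)·0.918^6·0.082^0 = 0.59849
Sum = 0.991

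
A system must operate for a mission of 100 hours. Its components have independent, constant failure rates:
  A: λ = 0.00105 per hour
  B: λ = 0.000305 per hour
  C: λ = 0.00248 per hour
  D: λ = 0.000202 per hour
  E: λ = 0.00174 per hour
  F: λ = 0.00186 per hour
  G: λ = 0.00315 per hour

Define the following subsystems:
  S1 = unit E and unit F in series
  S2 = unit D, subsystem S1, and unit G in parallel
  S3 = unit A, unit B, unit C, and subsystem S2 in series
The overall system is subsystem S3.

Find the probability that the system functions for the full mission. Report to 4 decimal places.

R(A) = exp(−0.00105 × 100) = 0.900325
R(B) = exp(−0.000305 × 100) = 0.969960
R(C) = exp(−0.00248 × 100) = 0.780360
R(D) = exp(−0.000202 × 100) = 0.980003
R(E) = exp(−0.00174 × 100) = 0.840297
R(F) = exp(−0.00186 × 100) = 0.830274
R(G) = exp(−0.00315 × 100) = 0.729789
Series (E and F): 0.840297 × 0.830274 = 0.697677
Parallel (D, [0.697677], and G): 1 − (1 − 0.980003)(1 − 0.697677)(1 − 0.729789) = 0.998366
Series (A, B, C, and [0.998366]): 0.900325 × 0.969960 × 0.780360 × 0.998366 = 0.6804

0.6804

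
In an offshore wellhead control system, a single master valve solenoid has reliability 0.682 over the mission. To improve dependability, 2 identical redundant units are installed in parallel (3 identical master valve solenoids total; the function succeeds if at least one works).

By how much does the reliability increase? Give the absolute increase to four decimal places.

0.2858

R_before = 0.682
R_after = 1 − (1 − 0.682)^3 = 0.9678
ΔR = 0.9678 − 0.682 = 0.2858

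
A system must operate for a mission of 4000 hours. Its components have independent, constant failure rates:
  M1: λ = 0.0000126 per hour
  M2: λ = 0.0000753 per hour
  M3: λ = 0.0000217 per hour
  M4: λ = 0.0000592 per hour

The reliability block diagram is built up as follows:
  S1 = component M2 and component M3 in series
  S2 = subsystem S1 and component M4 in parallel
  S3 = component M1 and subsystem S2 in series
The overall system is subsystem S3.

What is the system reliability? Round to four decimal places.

R(M1) = exp(−0.0000126 × 4000) = 0.950849
R(M2) = exp(−0.0000753 × 4000) = 0.739930
R(M3) = exp(−0.0000217 × 4000) = 0.916860
R(M4) = exp(−0.0000592 × 4000) = 0.789149
Series (M2 and M3): 0.739930 × 0.916860 = 0.678412
Parallel ([0.678412] and M4): 1 − (1 − 0.678412)(1 − 0.789149) = 0.932193
Series (M1 and [0.932193]): 0.950849 × 0.932193 = 0.8864

0.8864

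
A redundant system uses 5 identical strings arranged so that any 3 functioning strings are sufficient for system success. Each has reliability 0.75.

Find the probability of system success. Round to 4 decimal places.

R = Σ_{i=3}^{5} C(5,i) p^i (1−p)^{5−i} with p = 0.75
C(5,3)·0.75^3·0.25^2 = 0.263672
C(5,4)·0.75^4·0.25^1 = 0.395508
C(5,5)·0.75^5·0.25^0 = 0.237305
Sum = 0.8965

0.8965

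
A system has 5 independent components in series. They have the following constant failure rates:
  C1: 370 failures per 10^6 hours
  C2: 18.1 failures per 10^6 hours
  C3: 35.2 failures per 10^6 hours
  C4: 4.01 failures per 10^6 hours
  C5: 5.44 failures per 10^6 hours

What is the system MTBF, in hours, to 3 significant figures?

Series of exponential components: λ_sys = Σ λ_i
λ_sys = 0.000370 + 0.0000181 + 0.0000352 + 0.00000401 + 0.00000544 = 4.3275e-04 /h
MTBF = 1 / λ_sys = 2310 h

2310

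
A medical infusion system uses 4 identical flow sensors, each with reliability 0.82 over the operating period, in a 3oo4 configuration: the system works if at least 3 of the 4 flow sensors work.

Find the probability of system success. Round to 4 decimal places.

R = Σ_{i=3}^{4} C(4,i) p^i (1−p)^{4−i} with p = 0.82
C(4,3)·0.82^3·0.18^1 = 0.396985
C(4,4)·0.82^4·0.18^0 = 0.452122
Sum = 0.8491

0.8491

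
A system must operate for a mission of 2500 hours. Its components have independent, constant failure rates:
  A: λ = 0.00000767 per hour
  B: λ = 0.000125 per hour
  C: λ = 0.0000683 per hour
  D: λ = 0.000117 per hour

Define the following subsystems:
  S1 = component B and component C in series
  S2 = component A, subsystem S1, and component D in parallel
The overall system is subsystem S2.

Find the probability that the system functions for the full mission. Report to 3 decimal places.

R(A) = exp(−0.00000767 × 2500) = 0.98101
R(B) = exp(−0.000125 × 2500) = 0.73162
R(C) = exp(−0.0000683 × 2500) = 0.84303
R(D) = exp(−0.000117 × 2500) = 0.74640
Series (B and C): 0.73162 × 0.84303 = 0.61678
Parallel (A, [0.61678], and D): 1 − (1 − 0.98101)(1 − 0.61678)(1 − 0.74640) = 0.998

0.998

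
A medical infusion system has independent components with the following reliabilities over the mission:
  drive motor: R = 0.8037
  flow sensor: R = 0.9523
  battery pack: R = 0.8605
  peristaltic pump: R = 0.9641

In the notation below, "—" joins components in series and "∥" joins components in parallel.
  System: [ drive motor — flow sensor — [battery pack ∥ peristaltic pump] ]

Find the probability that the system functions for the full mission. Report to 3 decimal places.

Parallel (battery pack and peristaltic pump): 1 − (1 − 0.86050)(1 − 0.96410) = 0.99499
Series (drive motor, flow sensor, and [0.99499]): 0.80370 × 0.95230 × 0.99499 = 0.762

0.762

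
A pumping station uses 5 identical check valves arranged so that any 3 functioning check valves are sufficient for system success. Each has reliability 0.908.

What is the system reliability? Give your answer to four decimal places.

R = Σ_{i=3}^{5} C(5,i) p^i (1−p)^{5−i} with p = 0.908
C(5,3)·0.908^3·0.092^2 = 0.063363
C(5,4)·0.908^4·0.092^1 = 0.312681
C(5,5)·0.908^5·0.092^0 = 0.617205
Sum = 0.9932

0.9932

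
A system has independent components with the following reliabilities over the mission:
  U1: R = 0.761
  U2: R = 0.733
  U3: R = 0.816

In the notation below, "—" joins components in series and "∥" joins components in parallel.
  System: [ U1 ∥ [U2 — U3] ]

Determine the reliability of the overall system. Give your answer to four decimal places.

0.9040

Series (U2 and U3): 0.733000 × 0.816000 = 0.598128
Parallel (U1 and [0.598128]): 1 − (1 − 0.761000)(1 − 0.598128) = 0.9040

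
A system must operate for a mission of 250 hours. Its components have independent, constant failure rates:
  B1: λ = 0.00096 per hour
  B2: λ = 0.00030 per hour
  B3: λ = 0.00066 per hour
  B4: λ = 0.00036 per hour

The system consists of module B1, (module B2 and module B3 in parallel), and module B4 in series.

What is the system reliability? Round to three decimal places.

R(B1) = exp(−0.00096 × 250) = 0.78663
R(B2) = exp(−0.00030 × 250) = 0.92774
R(B3) = exp(−0.00066 × 250) = 0.84789
R(B4) = exp(−0.00036 × 250) = 0.91393
Parallel (B2 and B3): 1 − (1 − 0.92774)(1 − 0.84789) = 0.98901
Series (B1, [0.98901], and B4): 0.78663 × 0.98901 × 0.91393 = 0.711

0.711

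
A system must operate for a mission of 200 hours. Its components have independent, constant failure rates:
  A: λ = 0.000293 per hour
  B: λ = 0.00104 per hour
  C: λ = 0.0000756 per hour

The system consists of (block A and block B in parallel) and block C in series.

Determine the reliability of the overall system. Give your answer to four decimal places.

R(A) = exp(−0.000293 × 200) = 0.943084
R(B) = exp(−0.00104 × 200) = 0.812207
R(C) = exp(−0.0000756 × 200) = 0.984994
Parallel (A and B): 1 − (1 − 0.943084)(1 − 0.812207) = 0.989312
Series ([0.989312] and C): 0.989312 × 0.984994 = 0.9745

0.9745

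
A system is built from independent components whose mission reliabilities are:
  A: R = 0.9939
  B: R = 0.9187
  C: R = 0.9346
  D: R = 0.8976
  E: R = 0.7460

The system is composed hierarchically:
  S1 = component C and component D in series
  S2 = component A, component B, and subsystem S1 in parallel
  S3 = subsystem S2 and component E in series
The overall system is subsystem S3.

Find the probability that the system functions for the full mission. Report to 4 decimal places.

Series (C and D): 0.934600 × 0.897600 = 0.838897
Parallel (A, B, and [0.838897]): 1 − (1 − 0.993900)(1 − 0.918700)(1 − 0.838897) = 0.999920
Series ([0.999920] and E): 0.999920 × 0.746000 = 0.7459

0.7459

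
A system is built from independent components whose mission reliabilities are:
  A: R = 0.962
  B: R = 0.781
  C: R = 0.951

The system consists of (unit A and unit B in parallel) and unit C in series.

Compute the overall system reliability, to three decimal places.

0.943

Parallel (A and B): 1 − (1 − 0.96200)(1 − 0.78100) = 0.99168
Series ([0.99168] and C): 0.99168 × 0.95100 = 0.943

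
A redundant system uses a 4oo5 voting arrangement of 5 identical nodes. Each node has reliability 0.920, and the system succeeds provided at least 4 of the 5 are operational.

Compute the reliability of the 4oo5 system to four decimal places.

0.9456

R = Σ_{i=4}^{5} C(5,i) p^i (1−p)^{5−i} with p = 0.920
C(5,4)·0.920^4·0.080^1 = 0.286557
C(5,5)·0.920^5·0.080^0 = 0.659082
Sum = 0.9456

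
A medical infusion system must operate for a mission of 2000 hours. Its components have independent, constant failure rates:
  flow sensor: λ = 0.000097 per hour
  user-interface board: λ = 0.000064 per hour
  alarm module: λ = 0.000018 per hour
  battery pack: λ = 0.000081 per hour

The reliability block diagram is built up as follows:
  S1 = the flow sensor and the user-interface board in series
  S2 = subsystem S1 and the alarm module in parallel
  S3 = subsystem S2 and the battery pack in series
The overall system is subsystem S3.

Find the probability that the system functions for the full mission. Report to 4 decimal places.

0.8422

R(flow sensor) = exp(−0.000097 × 2000) = 0.823658
R(user-interface board) = exp(−0.000064 × 2000) = 0.879853
R(alarm module) = exp(−0.000018 × 2000) = 0.964640
R(battery pack) = exp(−0.000081 × 2000) = 0.850441
Series (flow sensor and user-interface board): 0.823658 × 0.879853 = 0.724698
Parallel ([0.724698] and alarm module): 1 − (1 − 0.724698)(1 − 0.964640) = 0.990265
Series ([0.990265] and battery pack): 0.990265 × 0.850441 = 0.8422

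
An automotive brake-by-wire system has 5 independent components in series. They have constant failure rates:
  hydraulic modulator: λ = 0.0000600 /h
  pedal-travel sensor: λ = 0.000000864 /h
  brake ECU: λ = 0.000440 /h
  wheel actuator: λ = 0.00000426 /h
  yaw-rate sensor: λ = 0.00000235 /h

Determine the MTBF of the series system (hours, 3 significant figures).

1970

Series of exponential components: λ_sys = Σ λ_i
λ_sys = 0.0000600 + 0.000000864 + 0.000440 + 0.00000426 + 0.00000235 = 5.0747e-04 /h
MTBF = 1 / λ_sys = 1970 h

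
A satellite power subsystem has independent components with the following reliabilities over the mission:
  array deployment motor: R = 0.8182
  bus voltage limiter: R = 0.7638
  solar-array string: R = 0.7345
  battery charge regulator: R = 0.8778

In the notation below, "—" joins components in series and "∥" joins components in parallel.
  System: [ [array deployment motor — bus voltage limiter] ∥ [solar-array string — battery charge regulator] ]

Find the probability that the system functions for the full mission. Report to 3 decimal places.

0.867

Series (array deployment motor and bus voltage limiter): 0.81820 × 0.76380 = 0.62494
Series (solar-array string and battery charge regulator): 0.73450 × 0.87780 = 0.64474
Parallel ([0.62494] and [0.64474]): 1 − (1 − 0.62494)(1 − 0.64474) = 0.867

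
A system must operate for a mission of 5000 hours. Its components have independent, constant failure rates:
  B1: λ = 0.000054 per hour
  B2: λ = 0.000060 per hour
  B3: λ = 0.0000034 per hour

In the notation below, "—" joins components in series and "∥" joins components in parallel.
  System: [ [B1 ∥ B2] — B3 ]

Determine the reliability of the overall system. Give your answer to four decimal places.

0.9228

R(B1) = exp(−0.000054 × 5000) = 0.763379
R(B2) = exp(−0.000060 × 5000) = 0.740818
R(B3) = exp(−0.0000034 × 5000) = 0.983144
Parallel (B1 and B2): 1 − (1 − 0.763379)(1 − 0.740818) = 0.938672
Series ([0.938672] and B3): 0.938672 × 0.983144 = 0.9228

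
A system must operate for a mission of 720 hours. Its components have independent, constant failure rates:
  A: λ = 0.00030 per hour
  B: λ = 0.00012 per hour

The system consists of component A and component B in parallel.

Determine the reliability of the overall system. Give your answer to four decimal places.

R(A) = exp(−0.00030 × 720) = 0.805735
R(B) = exp(−0.00012 × 720) = 0.917227
Parallel (A and B): 1 − (1 − 0.805735)(1 − 0.917227) = 0.9839

0.9839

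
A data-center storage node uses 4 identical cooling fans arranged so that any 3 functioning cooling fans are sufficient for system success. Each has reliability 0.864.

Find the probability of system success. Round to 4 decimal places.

0.9081

R = Σ_{i=3}^{4} C(4,i) p^i (1−p)^{4−i} with p = 0.864
C(4,3)·0.864^3·0.136^1 = 0.350865
C(4,4)·0.864^4·0.136^0 = 0.557256
Sum = 0.9081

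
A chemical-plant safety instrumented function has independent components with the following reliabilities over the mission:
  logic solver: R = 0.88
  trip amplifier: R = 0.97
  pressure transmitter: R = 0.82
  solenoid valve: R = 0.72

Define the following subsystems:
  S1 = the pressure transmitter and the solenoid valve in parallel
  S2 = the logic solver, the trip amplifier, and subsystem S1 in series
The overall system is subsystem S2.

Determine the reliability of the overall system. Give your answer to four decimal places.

0.8106

Parallel (pressure transmitter and solenoid valve): 1 − (1 − 0.820000)(1 − 0.720000) = 0.949600
Series (logic solver, trip amplifier, and [0.949600]): 0.880000 × 0.970000 × 0.949600 = 0.8106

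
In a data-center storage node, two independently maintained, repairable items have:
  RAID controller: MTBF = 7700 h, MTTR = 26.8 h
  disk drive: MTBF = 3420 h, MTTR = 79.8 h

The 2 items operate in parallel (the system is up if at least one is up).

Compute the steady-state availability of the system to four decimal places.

A(RAID controller) = MTBF/(MTBF+MTTR) = 7700/(7700+26.8) = 0.996532
A(disk drive) = MTBF/(MTBF+MTTR) = 3420/(3420+79.8) = 0.977199
Parallel availability: 1 − (1 − 0.996532)(1 − 0.977199) = 0.9999

0.9999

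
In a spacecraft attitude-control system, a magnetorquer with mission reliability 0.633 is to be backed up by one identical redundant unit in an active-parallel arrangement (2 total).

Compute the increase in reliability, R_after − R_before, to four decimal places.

0.2323

R_before = 0.633
R_after = 1 − (1 − 0.633)^2 = 0.8653
ΔR = 0.8653 − 0.633 = 0.2323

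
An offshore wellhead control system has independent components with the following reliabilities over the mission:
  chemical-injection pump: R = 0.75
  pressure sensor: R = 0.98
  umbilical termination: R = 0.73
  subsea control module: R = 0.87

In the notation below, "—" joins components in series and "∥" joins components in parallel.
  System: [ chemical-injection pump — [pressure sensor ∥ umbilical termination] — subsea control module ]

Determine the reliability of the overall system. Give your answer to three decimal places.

Parallel (pressure sensor and umbilical termination): 1 − (1 − 0.98000)(1 − 0.73000) = 0.99460
Series (chemical-injection pump, [0.99460], and subsea control module): 0.75000 × 0.99460 × 0.87000 = 0.649

0.649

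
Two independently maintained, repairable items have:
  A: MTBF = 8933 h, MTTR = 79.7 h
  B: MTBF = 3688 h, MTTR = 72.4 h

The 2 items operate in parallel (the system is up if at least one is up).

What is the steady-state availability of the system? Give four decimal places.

A(A) = MTBF/(MTBF+MTTR) = 8933/(8933+79.7) = 0.991157
A(B) = MTBF/(MTBF+MTTR) = 3688/(3688+72.4) = 0.980747
Parallel availability: 1 − (1 − 0.991157)(1 − 0.980747) = 0.9998

0.9998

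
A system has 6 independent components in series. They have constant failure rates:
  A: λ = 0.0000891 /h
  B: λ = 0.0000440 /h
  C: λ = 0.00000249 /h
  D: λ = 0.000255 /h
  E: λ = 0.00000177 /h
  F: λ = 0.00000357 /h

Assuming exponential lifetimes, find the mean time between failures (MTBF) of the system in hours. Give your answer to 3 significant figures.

2530

Series of exponential components: λ_sys = Σ λ_i
λ_sys = 0.0000891 + 0.0000440 + 0.00000249 + 0.000255 + 0.00000177 + 0.00000357 = 3.9593e-04 /h
MTBF = 1 / λ_sys = 2530 h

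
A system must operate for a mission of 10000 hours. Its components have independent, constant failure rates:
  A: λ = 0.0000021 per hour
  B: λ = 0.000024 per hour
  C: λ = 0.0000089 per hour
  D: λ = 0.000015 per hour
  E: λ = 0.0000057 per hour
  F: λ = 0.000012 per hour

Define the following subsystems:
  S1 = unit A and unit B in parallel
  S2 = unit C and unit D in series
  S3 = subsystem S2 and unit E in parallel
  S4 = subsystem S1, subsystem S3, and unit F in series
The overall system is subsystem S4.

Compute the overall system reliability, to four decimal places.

0.8726

R(A) = exp(−0.0000021 × 10000) = 0.979219
R(B) = exp(−0.000024 × 10000) = 0.786628
R(C) = exp(−0.0000089 × 10000) = 0.914846
R(D) = exp(−0.000015 × 10000) = 0.860708
R(E) = exp(−0.0000057 × 10000) = 0.944594
R(F) = exp(−0.000012 × 10000) = 0.886920
Parallel (A and B): 1 − (1 − 0.979219)(1 − 0.786628) = 0.995566
Series (C and D): 0.914846 × 0.860708 = 0.787415
Parallel ([0.787415] and E): 1 − (1 − 0.787415)(1 − 0.944594) = 0.988222
Series ([0.995566], [0.988222], and F): 0.995566 × 0.988222 × 0.886920 = 0.8726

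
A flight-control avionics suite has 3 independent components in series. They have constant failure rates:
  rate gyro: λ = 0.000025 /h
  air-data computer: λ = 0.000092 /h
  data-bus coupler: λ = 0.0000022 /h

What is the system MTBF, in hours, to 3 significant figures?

Series of exponential components: λ_sys = Σ λ_i
λ_sys = 0.000025 + 0.000092 + 0.0000022 = 1.1920e-04 /h
MTBF = 1 / λ_sys = 8390 h

8390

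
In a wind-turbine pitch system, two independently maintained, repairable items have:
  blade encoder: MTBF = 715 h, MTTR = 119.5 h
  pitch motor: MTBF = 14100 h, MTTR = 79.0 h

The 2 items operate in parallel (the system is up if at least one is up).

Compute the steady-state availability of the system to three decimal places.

A(blade encoder) = MTBF/(MTBF+MTTR) = 715/(715+119.5) = 0.856800
A(pitch motor) = MTBF/(MTBF+MTTR) = 14100/(14100+79.0) = 0.994428
Parallel availability: 1 − (1 − 0.856800)(1 − 0.994428) = 0.999

0.999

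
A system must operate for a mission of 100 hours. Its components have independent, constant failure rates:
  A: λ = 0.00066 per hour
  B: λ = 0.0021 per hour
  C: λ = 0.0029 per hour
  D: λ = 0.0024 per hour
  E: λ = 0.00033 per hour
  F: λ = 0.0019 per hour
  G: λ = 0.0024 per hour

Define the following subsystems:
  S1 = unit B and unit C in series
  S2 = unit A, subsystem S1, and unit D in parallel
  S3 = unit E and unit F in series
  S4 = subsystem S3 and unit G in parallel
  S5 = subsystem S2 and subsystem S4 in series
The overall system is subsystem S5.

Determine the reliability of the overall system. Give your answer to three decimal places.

0.952

R(A) = exp(−0.00066 × 100) = 0.93613
R(B) = exp(−0.0021 × 100) = 0.81058
R(C) = exp(−0.0029 × 100) = 0.74826
R(D) = exp(−0.0024 × 100) = 0.78663
R(E) = exp(−0.00033 × 100) = 0.96754
R(F) = exp(−0.0019 × 100) = 0.82696
R(G) = exp(−0.0024 × 100) = 0.78663
Series (B and C): 0.81058 × 0.74826 = 0.60652
Parallel (A, [0.60652], and D): 1 − (1 − 0.93613)(1 − 0.60652)(1 − 0.78663) = 0.99464
Series (E and F): 0.96754 × 0.82696 = 0.80012
Parallel ([0.80012] and G): 1 − (1 − 0.80012)(1 − 0.78663) = 0.95735
Series ([0.99464] and [0.95735]): 0.99464 × 0.95735 = 0.952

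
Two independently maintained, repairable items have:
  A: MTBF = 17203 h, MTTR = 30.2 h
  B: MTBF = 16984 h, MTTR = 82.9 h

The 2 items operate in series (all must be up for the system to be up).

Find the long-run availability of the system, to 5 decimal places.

A(A) = MTBF/(MTBF+MTTR) = 17203/(17203+30.2) = 0.998248
A(B) = MTBF/(MTBF+MTTR) = 16984/(16984+82.9) = 0.995143
Series availability: 0.998248 × 0.995143 = 0.99340

0.99340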